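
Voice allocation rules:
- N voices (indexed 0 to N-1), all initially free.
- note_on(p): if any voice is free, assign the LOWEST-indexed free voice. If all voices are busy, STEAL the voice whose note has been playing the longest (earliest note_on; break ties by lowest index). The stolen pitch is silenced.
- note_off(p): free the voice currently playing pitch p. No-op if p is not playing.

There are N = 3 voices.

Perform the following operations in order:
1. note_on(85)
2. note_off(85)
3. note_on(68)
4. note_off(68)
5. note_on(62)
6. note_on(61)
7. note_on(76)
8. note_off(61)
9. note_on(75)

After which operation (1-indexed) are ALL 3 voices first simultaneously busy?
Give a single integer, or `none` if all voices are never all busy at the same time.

Answer: 7

Derivation:
Op 1: note_on(85): voice 0 is free -> assigned | voices=[85 - -]
Op 2: note_off(85): free voice 0 | voices=[- - -]
Op 3: note_on(68): voice 0 is free -> assigned | voices=[68 - -]
Op 4: note_off(68): free voice 0 | voices=[- - -]
Op 5: note_on(62): voice 0 is free -> assigned | voices=[62 - -]
Op 6: note_on(61): voice 1 is free -> assigned | voices=[62 61 -]
Op 7: note_on(76): voice 2 is free -> assigned | voices=[62 61 76]
Op 8: note_off(61): free voice 1 | voices=[62 - 76]
Op 9: note_on(75): voice 1 is free -> assigned | voices=[62 75 76]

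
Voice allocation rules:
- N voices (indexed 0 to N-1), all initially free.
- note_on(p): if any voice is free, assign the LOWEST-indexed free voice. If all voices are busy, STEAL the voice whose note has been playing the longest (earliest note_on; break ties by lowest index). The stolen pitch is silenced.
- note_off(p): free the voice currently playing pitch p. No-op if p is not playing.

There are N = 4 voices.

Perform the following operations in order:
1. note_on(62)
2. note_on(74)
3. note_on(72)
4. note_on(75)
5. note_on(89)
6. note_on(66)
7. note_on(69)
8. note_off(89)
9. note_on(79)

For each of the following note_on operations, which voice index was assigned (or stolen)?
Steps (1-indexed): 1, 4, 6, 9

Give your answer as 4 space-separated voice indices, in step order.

Op 1: note_on(62): voice 0 is free -> assigned | voices=[62 - - -]
Op 2: note_on(74): voice 1 is free -> assigned | voices=[62 74 - -]
Op 3: note_on(72): voice 2 is free -> assigned | voices=[62 74 72 -]
Op 4: note_on(75): voice 3 is free -> assigned | voices=[62 74 72 75]
Op 5: note_on(89): all voices busy, STEAL voice 0 (pitch 62, oldest) -> assign | voices=[89 74 72 75]
Op 6: note_on(66): all voices busy, STEAL voice 1 (pitch 74, oldest) -> assign | voices=[89 66 72 75]
Op 7: note_on(69): all voices busy, STEAL voice 2 (pitch 72, oldest) -> assign | voices=[89 66 69 75]
Op 8: note_off(89): free voice 0 | voices=[- 66 69 75]
Op 9: note_on(79): voice 0 is free -> assigned | voices=[79 66 69 75]

Answer: 0 3 1 0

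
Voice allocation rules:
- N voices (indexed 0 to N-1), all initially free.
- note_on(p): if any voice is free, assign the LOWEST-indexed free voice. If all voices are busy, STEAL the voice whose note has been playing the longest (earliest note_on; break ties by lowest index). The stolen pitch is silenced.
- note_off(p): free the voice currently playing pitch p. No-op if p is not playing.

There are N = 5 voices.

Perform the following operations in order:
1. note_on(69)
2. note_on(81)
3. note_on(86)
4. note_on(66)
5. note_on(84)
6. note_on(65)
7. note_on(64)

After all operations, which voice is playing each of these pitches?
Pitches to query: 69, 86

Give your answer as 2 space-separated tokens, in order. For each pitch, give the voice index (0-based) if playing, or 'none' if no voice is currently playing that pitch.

Answer: none 2

Derivation:
Op 1: note_on(69): voice 0 is free -> assigned | voices=[69 - - - -]
Op 2: note_on(81): voice 1 is free -> assigned | voices=[69 81 - - -]
Op 3: note_on(86): voice 2 is free -> assigned | voices=[69 81 86 - -]
Op 4: note_on(66): voice 3 is free -> assigned | voices=[69 81 86 66 -]
Op 5: note_on(84): voice 4 is free -> assigned | voices=[69 81 86 66 84]
Op 6: note_on(65): all voices busy, STEAL voice 0 (pitch 69, oldest) -> assign | voices=[65 81 86 66 84]
Op 7: note_on(64): all voices busy, STEAL voice 1 (pitch 81, oldest) -> assign | voices=[65 64 86 66 84]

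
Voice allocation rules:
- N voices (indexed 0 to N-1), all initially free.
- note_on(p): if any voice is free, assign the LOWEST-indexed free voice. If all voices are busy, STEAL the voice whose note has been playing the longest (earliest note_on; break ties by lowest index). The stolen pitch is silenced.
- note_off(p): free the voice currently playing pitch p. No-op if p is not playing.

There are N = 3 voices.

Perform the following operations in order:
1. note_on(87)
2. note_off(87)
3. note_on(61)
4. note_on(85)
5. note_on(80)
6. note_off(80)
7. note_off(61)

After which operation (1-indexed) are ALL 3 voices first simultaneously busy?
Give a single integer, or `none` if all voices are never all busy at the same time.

Answer: 5

Derivation:
Op 1: note_on(87): voice 0 is free -> assigned | voices=[87 - -]
Op 2: note_off(87): free voice 0 | voices=[- - -]
Op 3: note_on(61): voice 0 is free -> assigned | voices=[61 - -]
Op 4: note_on(85): voice 1 is free -> assigned | voices=[61 85 -]
Op 5: note_on(80): voice 2 is free -> assigned | voices=[61 85 80]
Op 6: note_off(80): free voice 2 | voices=[61 85 -]
Op 7: note_off(61): free voice 0 | voices=[- 85 -]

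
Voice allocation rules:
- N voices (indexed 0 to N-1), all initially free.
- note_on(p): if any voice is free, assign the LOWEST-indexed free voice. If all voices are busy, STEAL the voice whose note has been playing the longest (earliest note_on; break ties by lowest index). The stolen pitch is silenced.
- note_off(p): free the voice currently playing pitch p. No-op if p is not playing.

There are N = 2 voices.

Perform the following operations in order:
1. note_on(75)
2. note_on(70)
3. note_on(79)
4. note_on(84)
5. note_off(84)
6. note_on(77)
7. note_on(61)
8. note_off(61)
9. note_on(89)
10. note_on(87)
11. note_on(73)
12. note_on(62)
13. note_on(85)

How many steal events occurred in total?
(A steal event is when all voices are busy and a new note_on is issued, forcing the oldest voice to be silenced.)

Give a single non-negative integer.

Answer: 7

Derivation:
Op 1: note_on(75): voice 0 is free -> assigned | voices=[75 -]
Op 2: note_on(70): voice 1 is free -> assigned | voices=[75 70]
Op 3: note_on(79): all voices busy, STEAL voice 0 (pitch 75, oldest) -> assign | voices=[79 70]
Op 4: note_on(84): all voices busy, STEAL voice 1 (pitch 70, oldest) -> assign | voices=[79 84]
Op 5: note_off(84): free voice 1 | voices=[79 -]
Op 6: note_on(77): voice 1 is free -> assigned | voices=[79 77]
Op 7: note_on(61): all voices busy, STEAL voice 0 (pitch 79, oldest) -> assign | voices=[61 77]
Op 8: note_off(61): free voice 0 | voices=[- 77]
Op 9: note_on(89): voice 0 is free -> assigned | voices=[89 77]
Op 10: note_on(87): all voices busy, STEAL voice 1 (pitch 77, oldest) -> assign | voices=[89 87]
Op 11: note_on(73): all voices busy, STEAL voice 0 (pitch 89, oldest) -> assign | voices=[73 87]
Op 12: note_on(62): all voices busy, STEAL voice 1 (pitch 87, oldest) -> assign | voices=[73 62]
Op 13: note_on(85): all voices busy, STEAL voice 0 (pitch 73, oldest) -> assign | voices=[85 62]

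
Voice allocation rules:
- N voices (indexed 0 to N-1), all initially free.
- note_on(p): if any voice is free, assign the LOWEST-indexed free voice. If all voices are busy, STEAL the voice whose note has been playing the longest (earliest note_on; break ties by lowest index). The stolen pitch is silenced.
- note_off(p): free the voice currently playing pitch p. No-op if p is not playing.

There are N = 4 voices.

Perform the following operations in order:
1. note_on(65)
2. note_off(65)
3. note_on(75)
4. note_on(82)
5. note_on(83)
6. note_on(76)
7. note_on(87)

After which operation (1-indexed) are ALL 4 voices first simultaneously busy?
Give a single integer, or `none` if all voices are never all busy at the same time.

Answer: 6

Derivation:
Op 1: note_on(65): voice 0 is free -> assigned | voices=[65 - - -]
Op 2: note_off(65): free voice 0 | voices=[- - - -]
Op 3: note_on(75): voice 0 is free -> assigned | voices=[75 - - -]
Op 4: note_on(82): voice 1 is free -> assigned | voices=[75 82 - -]
Op 5: note_on(83): voice 2 is free -> assigned | voices=[75 82 83 -]
Op 6: note_on(76): voice 3 is free -> assigned | voices=[75 82 83 76]
Op 7: note_on(87): all voices busy, STEAL voice 0 (pitch 75, oldest) -> assign | voices=[87 82 83 76]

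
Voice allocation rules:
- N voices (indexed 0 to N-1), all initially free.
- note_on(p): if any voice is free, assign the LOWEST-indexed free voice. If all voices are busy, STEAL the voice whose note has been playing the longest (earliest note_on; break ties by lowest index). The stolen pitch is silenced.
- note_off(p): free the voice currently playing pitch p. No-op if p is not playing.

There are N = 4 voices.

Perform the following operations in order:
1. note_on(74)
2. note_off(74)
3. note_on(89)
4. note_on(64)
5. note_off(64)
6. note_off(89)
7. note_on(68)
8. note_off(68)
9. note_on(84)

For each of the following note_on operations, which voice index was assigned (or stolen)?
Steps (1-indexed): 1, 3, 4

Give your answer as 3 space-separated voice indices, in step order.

Op 1: note_on(74): voice 0 is free -> assigned | voices=[74 - - -]
Op 2: note_off(74): free voice 0 | voices=[- - - -]
Op 3: note_on(89): voice 0 is free -> assigned | voices=[89 - - -]
Op 4: note_on(64): voice 1 is free -> assigned | voices=[89 64 - -]
Op 5: note_off(64): free voice 1 | voices=[89 - - -]
Op 6: note_off(89): free voice 0 | voices=[- - - -]
Op 7: note_on(68): voice 0 is free -> assigned | voices=[68 - - -]
Op 8: note_off(68): free voice 0 | voices=[- - - -]
Op 9: note_on(84): voice 0 is free -> assigned | voices=[84 - - -]

Answer: 0 0 1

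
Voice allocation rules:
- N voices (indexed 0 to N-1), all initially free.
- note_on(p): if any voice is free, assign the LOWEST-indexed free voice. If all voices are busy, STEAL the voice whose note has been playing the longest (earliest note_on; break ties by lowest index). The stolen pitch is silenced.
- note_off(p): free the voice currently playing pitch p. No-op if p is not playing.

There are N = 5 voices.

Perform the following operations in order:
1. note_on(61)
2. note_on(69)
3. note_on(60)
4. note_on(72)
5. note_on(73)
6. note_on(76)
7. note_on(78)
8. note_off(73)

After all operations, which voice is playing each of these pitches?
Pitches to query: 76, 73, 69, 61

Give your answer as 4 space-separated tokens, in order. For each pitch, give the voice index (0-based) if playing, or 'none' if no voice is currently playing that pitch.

Op 1: note_on(61): voice 0 is free -> assigned | voices=[61 - - - -]
Op 2: note_on(69): voice 1 is free -> assigned | voices=[61 69 - - -]
Op 3: note_on(60): voice 2 is free -> assigned | voices=[61 69 60 - -]
Op 4: note_on(72): voice 3 is free -> assigned | voices=[61 69 60 72 -]
Op 5: note_on(73): voice 4 is free -> assigned | voices=[61 69 60 72 73]
Op 6: note_on(76): all voices busy, STEAL voice 0 (pitch 61, oldest) -> assign | voices=[76 69 60 72 73]
Op 7: note_on(78): all voices busy, STEAL voice 1 (pitch 69, oldest) -> assign | voices=[76 78 60 72 73]
Op 8: note_off(73): free voice 4 | voices=[76 78 60 72 -]

Answer: 0 none none none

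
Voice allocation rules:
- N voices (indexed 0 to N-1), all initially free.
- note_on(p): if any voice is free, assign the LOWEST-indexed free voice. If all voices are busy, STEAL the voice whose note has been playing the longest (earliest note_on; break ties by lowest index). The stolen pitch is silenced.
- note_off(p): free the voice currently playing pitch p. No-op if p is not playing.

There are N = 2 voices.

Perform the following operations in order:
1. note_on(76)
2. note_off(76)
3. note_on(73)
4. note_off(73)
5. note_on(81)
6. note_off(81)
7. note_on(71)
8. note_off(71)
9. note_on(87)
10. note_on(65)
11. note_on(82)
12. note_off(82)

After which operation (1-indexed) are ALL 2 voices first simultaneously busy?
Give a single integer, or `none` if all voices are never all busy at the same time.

Answer: 10

Derivation:
Op 1: note_on(76): voice 0 is free -> assigned | voices=[76 -]
Op 2: note_off(76): free voice 0 | voices=[- -]
Op 3: note_on(73): voice 0 is free -> assigned | voices=[73 -]
Op 4: note_off(73): free voice 0 | voices=[- -]
Op 5: note_on(81): voice 0 is free -> assigned | voices=[81 -]
Op 6: note_off(81): free voice 0 | voices=[- -]
Op 7: note_on(71): voice 0 is free -> assigned | voices=[71 -]
Op 8: note_off(71): free voice 0 | voices=[- -]
Op 9: note_on(87): voice 0 is free -> assigned | voices=[87 -]
Op 10: note_on(65): voice 1 is free -> assigned | voices=[87 65]
Op 11: note_on(82): all voices busy, STEAL voice 0 (pitch 87, oldest) -> assign | voices=[82 65]
Op 12: note_off(82): free voice 0 | voices=[- 65]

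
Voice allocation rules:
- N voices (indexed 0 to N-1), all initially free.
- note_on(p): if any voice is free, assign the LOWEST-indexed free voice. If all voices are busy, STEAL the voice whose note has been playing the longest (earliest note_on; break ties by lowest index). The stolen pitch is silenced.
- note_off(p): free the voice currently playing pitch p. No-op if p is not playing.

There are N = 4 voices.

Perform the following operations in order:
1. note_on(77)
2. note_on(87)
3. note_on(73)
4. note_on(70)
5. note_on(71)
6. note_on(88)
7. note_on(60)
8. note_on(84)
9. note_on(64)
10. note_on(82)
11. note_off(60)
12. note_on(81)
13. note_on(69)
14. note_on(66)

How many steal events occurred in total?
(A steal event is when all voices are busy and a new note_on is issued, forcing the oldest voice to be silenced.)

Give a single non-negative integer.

Op 1: note_on(77): voice 0 is free -> assigned | voices=[77 - - -]
Op 2: note_on(87): voice 1 is free -> assigned | voices=[77 87 - -]
Op 3: note_on(73): voice 2 is free -> assigned | voices=[77 87 73 -]
Op 4: note_on(70): voice 3 is free -> assigned | voices=[77 87 73 70]
Op 5: note_on(71): all voices busy, STEAL voice 0 (pitch 77, oldest) -> assign | voices=[71 87 73 70]
Op 6: note_on(88): all voices busy, STEAL voice 1 (pitch 87, oldest) -> assign | voices=[71 88 73 70]
Op 7: note_on(60): all voices busy, STEAL voice 2 (pitch 73, oldest) -> assign | voices=[71 88 60 70]
Op 8: note_on(84): all voices busy, STEAL voice 3 (pitch 70, oldest) -> assign | voices=[71 88 60 84]
Op 9: note_on(64): all voices busy, STEAL voice 0 (pitch 71, oldest) -> assign | voices=[64 88 60 84]
Op 10: note_on(82): all voices busy, STEAL voice 1 (pitch 88, oldest) -> assign | voices=[64 82 60 84]
Op 11: note_off(60): free voice 2 | voices=[64 82 - 84]
Op 12: note_on(81): voice 2 is free -> assigned | voices=[64 82 81 84]
Op 13: note_on(69): all voices busy, STEAL voice 3 (pitch 84, oldest) -> assign | voices=[64 82 81 69]
Op 14: note_on(66): all voices busy, STEAL voice 0 (pitch 64, oldest) -> assign | voices=[66 82 81 69]

Answer: 8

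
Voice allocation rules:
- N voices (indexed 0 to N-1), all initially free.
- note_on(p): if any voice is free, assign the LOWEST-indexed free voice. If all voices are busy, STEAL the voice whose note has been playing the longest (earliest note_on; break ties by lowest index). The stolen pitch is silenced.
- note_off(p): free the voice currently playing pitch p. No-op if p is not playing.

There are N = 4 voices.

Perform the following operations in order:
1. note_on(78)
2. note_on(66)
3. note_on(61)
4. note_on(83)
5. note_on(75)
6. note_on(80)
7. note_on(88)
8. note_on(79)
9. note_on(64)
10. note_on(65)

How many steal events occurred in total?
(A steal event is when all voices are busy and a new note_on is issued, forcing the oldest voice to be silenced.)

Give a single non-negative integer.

Answer: 6

Derivation:
Op 1: note_on(78): voice 0 is free -> assigned | voices=[78 - - -]
Op 2: note_on(66): voice 1 is free -> assigned | voices=[78 66 - -]
Op 3: note_on(61): voice 2 is free -> assigned | voices=[78 66 61 -]
Op 4: note_on(83): voice 3 is free -> assigned | voices=[78 66 61 83]
Op 5: note_on(75): all voices busy, STEAL voice 0 (pitch 78, oldest) -> assign | voices=[75 66 61 83]
Op 6: note_on(80): all voices busy, STEAL voice 1 (pitch 66, oldest) -> assign | voices=[75 80 61 83]
Op 7: note_on(88): all voices busy, STEAL voice 2 (pitch 61, oldest) -> assign | voices=[75 80 88 83]
Op 8: note_on(79): all voices busy, STEAL voice 3 (pitch 83, oldest) -> assign | voices=[75 80 88 79]
Op 9: note_on(64): all voices busy, STEAL voice 0 (pitch 75, oldest) -> assign | voices=[64 80 88 79]
Op 10: note_on(65): all voices busy, STEAL voice 1 (pitch 80, oldest) -> assign | voices=[64 65 88 79]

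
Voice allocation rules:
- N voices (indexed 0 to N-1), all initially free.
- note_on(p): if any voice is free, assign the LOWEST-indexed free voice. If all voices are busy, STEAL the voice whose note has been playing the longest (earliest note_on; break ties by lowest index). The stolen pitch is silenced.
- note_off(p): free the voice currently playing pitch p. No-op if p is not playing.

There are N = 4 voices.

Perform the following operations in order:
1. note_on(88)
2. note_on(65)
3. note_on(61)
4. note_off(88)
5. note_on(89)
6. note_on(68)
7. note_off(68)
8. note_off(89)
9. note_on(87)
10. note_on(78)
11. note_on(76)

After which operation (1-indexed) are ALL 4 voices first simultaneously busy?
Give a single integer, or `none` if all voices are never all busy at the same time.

Op 1: note_on(88): voice 0 is free -> assigned | voices=[88 - - -]
Op 2: note_on(65): voice 1 is free -> assigned | voices=[88 65 - -]
Op 3: note_on(61): voice 2 is free -> assigned | voices=[88 65 61 -]
Op 4: note_off(88): free voice 0 | voices=[- 65 61 -]
Op 5: note_on(89): voice 0 is free -> assigned | voices=[89 65 61 -]
Op 6: note_on(68): voice 3 is free -> assigned | voices=[89 65 61 68]
Op 7: note_off(68): free voice 3 | voices=[89 65 61 -]
Op 8: note_off(89): free voice 0 | voices=[- 65 61 -]
Op 9: note_on(87): voice 0 is free -> assigned | voices=[87 65 61 -]
Op 10: note_on(78): voice 3 is free -> assigned | voices=[87 65 61 78]
Op 11: note_on(76): all voices busy, STEAL voice 1 (pitch 65, oldest) -> assign | voices=[87 76 61 78]

Answer: 6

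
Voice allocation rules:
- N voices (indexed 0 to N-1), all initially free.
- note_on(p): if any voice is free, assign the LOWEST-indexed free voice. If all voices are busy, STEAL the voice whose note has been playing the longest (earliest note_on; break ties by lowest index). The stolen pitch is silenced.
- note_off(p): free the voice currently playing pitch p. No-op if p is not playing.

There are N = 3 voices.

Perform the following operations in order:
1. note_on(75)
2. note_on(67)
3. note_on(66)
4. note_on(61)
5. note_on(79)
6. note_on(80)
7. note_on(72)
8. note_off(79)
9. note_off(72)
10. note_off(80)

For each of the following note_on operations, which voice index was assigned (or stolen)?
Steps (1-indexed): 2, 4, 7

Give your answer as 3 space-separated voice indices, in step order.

Op 1: note_on(75): voice 0 is free -> assigned | voices=[75 - -]
Op 2: note_on(67): voice 1 is free -> assigned | voices=[75 67 -]
Op 3: note_on(66): voice 2 is free -> assigned | voices=[75 67 66]
Op 4: note_on(61): all voices busy, STEAL voice 0 (pitch 75, oldest) -> assign | voices=[61 67 66]
Op 5: note_on(79): all voices busy, STEAL voice 1 (pitch 67, oldest) -> assign | voices=[61 79 66]
Op 6: note_on(80): all voices busy, STEAL voice 2 (pitch 66, oldest) -> assign | voices=[61 79 80]
Op 7: note_on(72): all voices busy, STEAL voice 0 (pitch 61, oldest) -> assign | voices=[72 79 80]
Op 8: note_off(79): free voice 1 | voices=[72 - 80]
Op 9: note_off(72): free voice 0 | voices=[- - 80]
Op 10: note_off(80): free voice 2 | voices=[- - -]

Answer: 1 0 0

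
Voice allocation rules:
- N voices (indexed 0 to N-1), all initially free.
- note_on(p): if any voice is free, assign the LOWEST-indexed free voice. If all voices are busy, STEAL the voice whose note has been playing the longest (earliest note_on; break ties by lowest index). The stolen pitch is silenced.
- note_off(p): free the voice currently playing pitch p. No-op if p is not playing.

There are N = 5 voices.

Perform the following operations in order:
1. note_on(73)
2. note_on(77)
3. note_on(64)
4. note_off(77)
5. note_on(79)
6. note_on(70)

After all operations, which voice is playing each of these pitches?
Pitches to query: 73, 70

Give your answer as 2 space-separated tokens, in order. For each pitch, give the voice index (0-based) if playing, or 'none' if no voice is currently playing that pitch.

Answer: 0 3

Derivation:
Op 1: note_on(73): voice 0 is free -> assigned | voices=[73 - - - -]
Op 2: note_on(77): voice 1 is free -> assigned | voices=[73 77 - - -]
Op 3: note_on(64): voice 2 is free -> assigned | voices=[73 77 64 - -]
Op 4: note_off(77): free voice 1 | voices=[73 - 64 - -]
Op 5: note_on(79): voice 1 is free -> assigned | voices=[73 79 64 - -]
Op 6: note_on(70): voice 3 is free -> assigned | voices=[73 79 64 70 -]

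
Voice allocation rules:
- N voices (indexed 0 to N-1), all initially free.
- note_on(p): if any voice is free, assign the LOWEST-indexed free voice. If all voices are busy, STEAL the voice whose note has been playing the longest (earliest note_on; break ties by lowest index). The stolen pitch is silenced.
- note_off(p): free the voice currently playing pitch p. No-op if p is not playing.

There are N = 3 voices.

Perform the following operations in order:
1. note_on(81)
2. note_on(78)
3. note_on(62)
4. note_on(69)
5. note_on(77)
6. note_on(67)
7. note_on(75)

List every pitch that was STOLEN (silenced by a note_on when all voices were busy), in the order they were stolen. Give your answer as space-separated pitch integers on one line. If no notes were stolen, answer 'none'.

Answer: 81 78 62 69

Derivation:
Op 1: note_on(81): voice 0 is free -> assigned | voices=[81 - -]
Op 2: note_on(78): voice 1 is free -> assigned | voices=[81 78 -]
Op 3: note_on(62): voice 2 is free -> assigned | voices=[81 78 62]
Op 4: note_on(69): all voices busy, STEAL voice 0 (pitch 81, oldest) -> assign | voices=[69 78 62]
Op 5: note_on(77): all voices busy, STEAL voice 1 (pitch 78, oldest) -> assign | voices=[69 77 62]
Op 6: note_on(67): all voices busy, STEAL voice 2 (pitch 62, oldest) -> assign | voices=[69 77 67]
Op 7: note_on(75): all voices busy, STEAL voice 0 (pitch 69, oldest) -> assign | voices=[75 77 67]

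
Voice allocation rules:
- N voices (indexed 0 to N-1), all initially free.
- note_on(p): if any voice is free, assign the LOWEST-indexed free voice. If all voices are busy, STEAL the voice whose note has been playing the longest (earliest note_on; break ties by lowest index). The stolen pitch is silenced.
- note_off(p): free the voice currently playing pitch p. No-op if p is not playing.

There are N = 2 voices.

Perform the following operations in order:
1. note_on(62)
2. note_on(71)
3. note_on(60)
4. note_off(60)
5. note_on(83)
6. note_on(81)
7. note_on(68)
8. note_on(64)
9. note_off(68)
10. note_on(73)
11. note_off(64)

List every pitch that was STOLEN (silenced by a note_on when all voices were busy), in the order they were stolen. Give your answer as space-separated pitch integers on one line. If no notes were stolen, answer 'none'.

Answer: 62 71 83 81

Derivation:
Op 1: note_on(62): voice 0 is free -> assigned | voices=[62 -]
Op 2: note_on(71): voice 1 is free -> assigned | voices=[62 71]
Op 3: note_on(60): all voices busy, STEAL voice 0 (pitch 62, oldest) -> assign | voices=[60 71]
Op 4: note_off(60): free voice 0 | voices=[- 71]
Op 5: note_on(83): voice 0 is free -> assigned | voices=[83 71]
Op 6: note_on(81): all voices busy, STEAL voice 1 (pitch 71, oldest) -> assign | voices=[83 81]
Op 7: note_on(68): all voices busy, STEAL voice 0 (pitch 83, oldest) -> assign | voices=[68 81]
Op 8: note_on(64): all voices busy, STEAL voice 1 (pitch 81, oldest) -> assign | voices=[68 64]
Op 9: note_off(68): free voice 0 | voices=[- 64]
Op 10: note_on(73): voice 0 is free -> assigned | voices=[73 64]
Op 11: note_off(64): free voice 1 | voices=[73 -]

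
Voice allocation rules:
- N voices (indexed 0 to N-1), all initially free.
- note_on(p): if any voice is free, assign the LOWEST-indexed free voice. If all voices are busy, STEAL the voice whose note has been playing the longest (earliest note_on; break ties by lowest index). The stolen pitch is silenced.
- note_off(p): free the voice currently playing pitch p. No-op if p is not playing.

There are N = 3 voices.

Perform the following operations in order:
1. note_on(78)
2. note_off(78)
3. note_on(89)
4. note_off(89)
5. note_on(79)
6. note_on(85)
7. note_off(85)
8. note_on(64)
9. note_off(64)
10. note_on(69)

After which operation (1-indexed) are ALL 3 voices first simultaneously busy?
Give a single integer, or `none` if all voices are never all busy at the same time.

Answer: none

Derivation:
Op 1: note_on(78): voice 0 is free -> assigned | voices=[78 - -]
Op 2: note_off(78): free voice 0 | voices=[- - -]
Op 3: note_on(89): voice 0 is free -> assigned | voices=[89 - -]
Op 4: note_off(89): free voice 0 | voices=[- - -]
Op 5: note_on(79): voice 0 is free -> assigned | voices=[79 - -]
Op 6: note_on(85): voice 1 is free -> assigned | voices=[79 85 -]
Op 7: note_off(85): free voice 1 | voices=[79 - -]
Op 8: note_on(64): voice 1 is free -> assigned | voices=[79 64 -]
Op 9: note_off(64): free voice 1 | voices=[79 - -]
Op 10: note_on(69): voice 1 is free -> assigned | voices=[79 69 -]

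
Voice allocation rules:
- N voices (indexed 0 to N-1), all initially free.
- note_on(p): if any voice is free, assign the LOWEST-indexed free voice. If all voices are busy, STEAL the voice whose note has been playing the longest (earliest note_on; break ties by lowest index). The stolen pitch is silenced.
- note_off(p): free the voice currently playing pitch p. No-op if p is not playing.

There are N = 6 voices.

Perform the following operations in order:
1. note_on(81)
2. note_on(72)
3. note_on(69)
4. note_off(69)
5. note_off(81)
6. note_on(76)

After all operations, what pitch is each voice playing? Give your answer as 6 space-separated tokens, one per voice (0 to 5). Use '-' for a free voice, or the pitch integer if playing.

Op 1: note_on(81): voice 0 is free -> assigned | voices=[81 - - - - -]
Op 2: note_on(72): voice 1 is free -> assigned | voices=[81 72 - - - -]
Op 3: note_on(69): voice 2 is free -> assigned | voices=[81 72 69 - - -]
Op 4: note_off(69): free voice 2 | voices=[81 72 - - - -]
Op 5: note_off(81): free voice 0 | voices=[- 72 - - - -]
Op 6: note_on(76): voice 0 is free -> assigned | voices=[76 72 - - - -]

Answer: 76 72 - - - -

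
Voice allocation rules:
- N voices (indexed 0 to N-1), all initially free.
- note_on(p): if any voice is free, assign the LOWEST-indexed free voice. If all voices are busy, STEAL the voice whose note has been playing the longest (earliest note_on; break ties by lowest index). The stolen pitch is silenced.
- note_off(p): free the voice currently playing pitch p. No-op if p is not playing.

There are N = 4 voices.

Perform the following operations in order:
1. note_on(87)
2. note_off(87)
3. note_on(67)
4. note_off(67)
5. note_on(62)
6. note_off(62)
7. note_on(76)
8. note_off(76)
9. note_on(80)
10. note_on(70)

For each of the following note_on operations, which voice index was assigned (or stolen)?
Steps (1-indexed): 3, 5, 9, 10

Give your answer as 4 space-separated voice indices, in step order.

Op 1: note_on(87): voice 0 is free -> assigned | voices=[87 - - -]
Op 2: note_off(87): free voice 0 | voices=[- - - -]
Op 3: note_on(67): voice 0 is free -> assigned | voices=[67 - - -]
Op 4: note_off(67): free voice 0 | voices=[- - - -]
Op 5: note_on(62): voice 0 is free -> assigned | voices=[62 - - -]
Op 6: note_off(62): free voice 0 | voices=[- - - -]
Op 7: note_on(76): voice 0 is free -> assigned | voices=[76 - - -]
Op 8: note_off(76): free voice 0 | voices=[- - - -]
Op 9: note_on(80): voice 0 is free -> assigned | voices=[80 - - -]
Op 10: note_on(70): voice 1 is free -> assigned | voices=[80 70 - -]

Answer: 0 0 0 1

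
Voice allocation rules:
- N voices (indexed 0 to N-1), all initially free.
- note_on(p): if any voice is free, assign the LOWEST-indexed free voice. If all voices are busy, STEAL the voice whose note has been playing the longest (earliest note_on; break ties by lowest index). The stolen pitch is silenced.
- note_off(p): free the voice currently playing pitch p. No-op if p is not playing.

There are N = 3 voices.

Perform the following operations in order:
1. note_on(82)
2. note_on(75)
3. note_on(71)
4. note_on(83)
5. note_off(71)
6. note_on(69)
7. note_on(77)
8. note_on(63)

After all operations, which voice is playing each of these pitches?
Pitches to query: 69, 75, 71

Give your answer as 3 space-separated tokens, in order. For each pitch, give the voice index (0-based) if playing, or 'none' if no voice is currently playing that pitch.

Answer: 2 none none

Derivation:
Op 1: note_on(82): voice 0 is free -> assigned | voices=[82 - -]
Op 2: note_on(75): voice 1 is free -> assigned | voices=[82 75 -]
Op 3: note_on(71): voice 2 is free -> assigned | voices=[82 75 71]
Op 4: note_on(83): all voices busy, STEAL voice 0 (pitch 82, oldest) -> assign | voices=[83 75 71]
Op 5: note_off(71): free voice 2 | voices=[83 75 -]
Op 6: note_on(69): voice 2 is free -> assigned | voices=[83 75 69]
Op 7: note_on(77): all voices busy, STEAL voice 1 (pitch 75, oldest) -> assign | voices=[83 77 69]
Op 8: note_on(63): all voices busy, STEAL voice 0 (pitch 83, oldest) -> assign | voices=[63 77 69]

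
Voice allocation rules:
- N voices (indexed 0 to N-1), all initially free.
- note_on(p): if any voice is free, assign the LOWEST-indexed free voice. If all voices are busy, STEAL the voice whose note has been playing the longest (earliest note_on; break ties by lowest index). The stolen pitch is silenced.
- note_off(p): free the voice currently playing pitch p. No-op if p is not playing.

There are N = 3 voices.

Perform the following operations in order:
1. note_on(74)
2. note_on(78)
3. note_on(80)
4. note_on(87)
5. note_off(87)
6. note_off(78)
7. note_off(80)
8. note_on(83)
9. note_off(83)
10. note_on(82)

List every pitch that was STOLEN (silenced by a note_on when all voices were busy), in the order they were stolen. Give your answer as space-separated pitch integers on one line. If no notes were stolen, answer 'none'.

Answer: 74

Derivation:
Op 1: note_on(74): voice 0 is free -> assigned | voices=[74 - -]
Op 2: note_on(78): voice 1 is free -> assigned | voices=[74 78 -]
Op 3: note_on(80): voice 2 is free -> assigned | voices=[74 78 80]
Op 4: note_on(87): all voices busy, STEAL voice 0 (pitch 74, oldest) -> assign | voices=[87 78 80]
Op 5: note_off(87): free voice 0 | voices=[- 78 80]
Op 6: note_off(78): free voice 1 | voices=[- - 80]
Op 7: note_off(80): free voice 2 | voices=[- - -]
Op 8: note_on(83): voice 0 is free -> assigned | voices=[83 - -]
Op 9: note_off(83): free voice 0 | voices=[- - -]
Op 10: note_on(82): voice 0 is free -> assigned | voices=[82 - -]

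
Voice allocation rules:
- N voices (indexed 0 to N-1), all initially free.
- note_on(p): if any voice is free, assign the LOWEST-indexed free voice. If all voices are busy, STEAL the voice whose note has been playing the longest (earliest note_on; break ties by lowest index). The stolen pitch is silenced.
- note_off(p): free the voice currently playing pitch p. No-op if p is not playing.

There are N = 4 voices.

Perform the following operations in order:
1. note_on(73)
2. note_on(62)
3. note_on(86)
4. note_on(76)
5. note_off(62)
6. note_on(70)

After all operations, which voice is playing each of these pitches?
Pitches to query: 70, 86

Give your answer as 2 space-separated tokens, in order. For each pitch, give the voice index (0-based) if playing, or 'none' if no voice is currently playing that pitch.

Answer: 1 2

Derivation:
Op 1: note_on(73): voice 0 is free -> assigned | voices=[73 - - -]
Op 2: note_on(62): voice 1 is free -> assigned | voices=[73 62 - -]
Op 3: note_on(86): voice 2 is free -> assigned | voices=[73 62 86 -]
Op 4: note_on(76): voice 3 is free -> assigned | voices=[73 62 86 76]
Op 5: note_off(62): free voice 1 | voices=[73 - 86 76]
Op 6: note_on(70): voice 1 is free -> assigned | voices=[73 70 86 76]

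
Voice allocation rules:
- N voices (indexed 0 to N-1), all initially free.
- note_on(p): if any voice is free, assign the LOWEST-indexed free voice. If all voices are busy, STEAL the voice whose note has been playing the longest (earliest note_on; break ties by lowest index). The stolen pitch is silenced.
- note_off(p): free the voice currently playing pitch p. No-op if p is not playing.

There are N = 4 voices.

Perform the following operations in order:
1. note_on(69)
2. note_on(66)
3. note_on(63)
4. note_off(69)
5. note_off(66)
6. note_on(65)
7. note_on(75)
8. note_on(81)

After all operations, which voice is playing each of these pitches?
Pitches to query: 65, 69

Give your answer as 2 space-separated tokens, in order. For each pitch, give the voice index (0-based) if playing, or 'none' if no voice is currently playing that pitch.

Op 1: note_on(69): voice 0 is free -> assigned | voices=[69 - - -]
Op 2: note_on(66): voice 1 is free -> assigned | voices=[69 66 - -]
Op 3: note_on(63): voice 2 is free -> assigned | voices=[69 66 63 -]
Op 4: note_off(69): free voice 0 | voices=[- 66 63 -]
Op 5: note_off(66): free voice 1 | voices=[- - 63 -]
Op 6: note_on(65): voice 0 is free -> assigned | voices=[65 - 63 -]
Op 7: note_on(75): voice 1 is free -> assigned | voices=[65 75 63 -]
Op 8: note_on(81): voice 3 is free -> assigned | voices=[65 75 63 81]

Answer: 0 none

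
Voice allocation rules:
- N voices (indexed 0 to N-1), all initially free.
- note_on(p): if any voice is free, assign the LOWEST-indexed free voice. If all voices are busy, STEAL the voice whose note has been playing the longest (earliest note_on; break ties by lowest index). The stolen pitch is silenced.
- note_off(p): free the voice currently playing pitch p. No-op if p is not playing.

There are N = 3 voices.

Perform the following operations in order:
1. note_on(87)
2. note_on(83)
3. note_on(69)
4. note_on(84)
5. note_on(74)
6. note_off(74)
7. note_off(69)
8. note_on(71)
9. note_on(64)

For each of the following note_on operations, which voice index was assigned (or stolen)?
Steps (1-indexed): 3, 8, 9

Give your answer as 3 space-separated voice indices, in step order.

Op 1: note_on(87): voice 0 is free -> assigned | voices=[87 - -]
Op 2: note_on(83): voice 1 is free -> assigned | voices=[87 83 -]
Op 3: note_on(69): voice 2 is free -> assigned | voices=[87 83 69]
Op 4: note_on(84): all voices busy, STEAL voice 0 (pitch 87, oldest) -> assign | voices=[84 83 69]
Op 5: note_on(74): all voices busy, STEAL voice 1 (pitch 83, oldest) -> assign | voices=[84 74 69]
Op 6: note_off(74): free voice 1 | voices=[84 - 69]
Op 7: note_off(69): free voice 2 | voices=[84 - -]
Op 8: note_on(71): voice 1 is free -> assigned | voices=[84 71 -]
Op 9: note_on(64): voice 2 is free -> assigned | voices=[84 71 64]

Answer: 2 1 2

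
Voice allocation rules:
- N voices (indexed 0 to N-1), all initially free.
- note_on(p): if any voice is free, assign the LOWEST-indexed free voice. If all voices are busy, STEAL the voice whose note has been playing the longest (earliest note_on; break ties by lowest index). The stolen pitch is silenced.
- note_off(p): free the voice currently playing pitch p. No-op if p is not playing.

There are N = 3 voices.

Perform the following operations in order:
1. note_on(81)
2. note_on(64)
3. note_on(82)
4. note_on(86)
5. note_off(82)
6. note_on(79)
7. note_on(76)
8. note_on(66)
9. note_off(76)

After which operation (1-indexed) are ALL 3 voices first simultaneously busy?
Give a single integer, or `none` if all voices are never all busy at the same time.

Op 1: note_on(81): voice 0 is free -> assigned | voices=[81 - -]
Op 2: note_on(64): voice 1 is free -> assigned | voices=[81 64 -]
Op 3: note_on(82): voice 2 is free -> assigned | voices=[81 64 82]
Op 4: note_on(86): all voices busy, STEAL voice 0 (pitch 81, oldest) -> assign | voices=[86 64 82]
Op 5: note_off(82): free voice 2 | voices=[86 64 -]
Op 6: note_on(79): voice 2 is free -> assigned | voices=[86 64 79]
Op 7: note_on(76): all voices busy, STEAL voice 1 (pitch 64, oldest) -> assign | voices=[86 76 79]
Op 8: note_on(66): all voices busy, STEAL voice 0 (pitch 86, oldest) -> assign | voices=[66 76 79]
Op 9: note_off(76): free voice 1 | voices=[66 - 79]

Answer: 3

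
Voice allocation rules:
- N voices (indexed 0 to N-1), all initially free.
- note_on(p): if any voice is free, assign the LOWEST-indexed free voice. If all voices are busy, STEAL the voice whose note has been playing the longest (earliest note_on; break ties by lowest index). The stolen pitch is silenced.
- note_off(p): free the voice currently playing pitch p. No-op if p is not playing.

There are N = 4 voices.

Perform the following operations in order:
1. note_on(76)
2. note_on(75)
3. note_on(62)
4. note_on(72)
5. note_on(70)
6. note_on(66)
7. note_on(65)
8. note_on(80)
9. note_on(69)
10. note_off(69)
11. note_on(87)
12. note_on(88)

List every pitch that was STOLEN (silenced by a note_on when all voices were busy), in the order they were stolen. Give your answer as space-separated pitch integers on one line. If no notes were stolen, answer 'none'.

Answer: 76 75 62 72 70 66

Derivation:
Op 1: note_on(76): voice 0 is free -> assigned | voices=[76 - - -]
Op 2: note_on(75): voice 1 is free -> assigned | voices=[76 75 - -]
Op 3: note_on(62): voice 2 is free -> assigned | voices=[76 75 62 -]
Op 4: note_on(72): voice 3 is free -> assigned | voices=[76 75 62 72]
Op 5: note_on(70): all voices busy, STEAL voice 0 (pitch 76, oldest) -> assign | voices=[70 75 62 72]
Op 6: note_on(66): all voices busy, STEAL voice 1 (pitch 75, oldest) -> assign | voices=[70 66 62 72]
Op 7: note_on(65): all voices busy, STEAL voice 2 (pitch 62, oldest) -> assign | voices=[70 66 65 72]
Op 8: note_on(80): all voices busy, STEAL voice 3 (pitch 72, oldest) -> assign | voices=[70 66 65 80]
Op 9: note_on(69): all voices busy, STEAL voice 0 (pitch 70, oldest) -> assign | voices=[69 66 65 80]
Op 10: note_off(69): free voice 0 | voices=[- 66 65 80]
Op 11: note_on(87): voice 0 is free -> assigned | voices=[87 66 65 80]
Op 12: note_on(88): all voices busy, STEAL voice 1 (pitch 66, oldest) -> assign | voices=[87 88 65 80]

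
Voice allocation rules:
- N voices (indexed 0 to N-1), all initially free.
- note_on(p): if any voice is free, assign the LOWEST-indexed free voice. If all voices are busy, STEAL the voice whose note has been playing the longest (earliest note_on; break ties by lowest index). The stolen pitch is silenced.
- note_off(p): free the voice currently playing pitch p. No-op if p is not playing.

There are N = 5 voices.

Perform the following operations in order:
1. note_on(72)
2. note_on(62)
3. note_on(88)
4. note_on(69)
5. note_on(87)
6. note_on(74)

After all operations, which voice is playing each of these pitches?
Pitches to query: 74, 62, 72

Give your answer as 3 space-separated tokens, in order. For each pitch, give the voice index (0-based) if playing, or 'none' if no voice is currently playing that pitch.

Op 1: note_on(72): voice 0 is free -> assigned | voices=[72 - - - -]
Op 2: note_on(62): voice 1 is free -> assigned | voices=[72 62 - - -]
Op 3: note_on(88): voice 2 is free -> assigned | voices=[72 62 88 - -]
Op 4: note_on(69): voice 3 is free -> assigned | voices=[72 62 88 69 -]
Op 5: note_on(87): voice 4 is free -> assigned | voices=[72 62 88 69 87]
Op 6: note_on(74): all voices busy, STEAL voice 0 (pitch 72, oldest) -> assign | voices=[74 62 88 69 87]

Answer: 0 1 none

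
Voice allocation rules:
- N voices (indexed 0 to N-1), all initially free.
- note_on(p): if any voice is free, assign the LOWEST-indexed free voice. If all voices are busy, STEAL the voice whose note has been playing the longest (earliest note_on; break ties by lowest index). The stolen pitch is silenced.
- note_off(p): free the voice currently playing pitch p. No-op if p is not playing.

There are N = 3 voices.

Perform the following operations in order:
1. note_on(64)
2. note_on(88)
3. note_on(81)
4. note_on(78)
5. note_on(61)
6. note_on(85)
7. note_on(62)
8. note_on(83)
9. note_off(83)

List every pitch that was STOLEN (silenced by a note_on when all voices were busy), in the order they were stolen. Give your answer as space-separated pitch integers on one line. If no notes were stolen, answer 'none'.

Answer: 64 88 81 78 61

Derivation:
Op 1: note_on(64): voice 0 is free -> assigned | voices=[64 - -]
Op 2: note_on(88): voice 1 is free -> assigned | voices=[64 88 -]
Op 3: note_on(81): voice 2 is free -> assigned | voices=[64 88 81]
Op 4: note_on(78): all voices busy, STEAL voice 0 (pitch 64, oldest) -> assign | voices=[78 88 81]
Op 5: note_on(61): all voices busy, STEAL voice 1 (pitch 88, oldest) -> assign | voices=[78 61 81]
Op 6: note_on(85): all voices busy, STEAL voice 2 (pitch 81, oldest) -> assign | voices=[78 61 85]
Op 7: note_on(62): all voices busy, STEAL voice 0 (pitch 78, oldest) -> assign | voices=[62 61 85]
Op 8: note_on(83): all voices busy, STEAL voice 1 (pitch 61, oldest) -> assign | voices=[62 83 85]
Op 9: note_off(83): free voice 1 | voices=[62 - 85]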